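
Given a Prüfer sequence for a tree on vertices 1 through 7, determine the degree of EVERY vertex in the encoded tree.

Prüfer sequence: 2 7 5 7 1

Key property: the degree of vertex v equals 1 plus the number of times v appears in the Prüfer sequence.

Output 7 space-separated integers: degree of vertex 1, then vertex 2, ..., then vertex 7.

p_1 = 2: count[2] becomes 1
p_2 = 7: count[7] becomes 1
p_3 = 5: count[5] becomes 1
p_4 = 7: count[7] becomes 2
p_5 = 1: count[1] becomes 1
Degrees (1 + count): deg[1]=1+1=2, deg[2]=1+1=2, deg[3]=1+0=1, deg[4]=1+0=1, deg[5]=1+1=2, deg[6]=1+0=1, deg[7]=1+2=3

Answer: 2 2 1 1 2 1 3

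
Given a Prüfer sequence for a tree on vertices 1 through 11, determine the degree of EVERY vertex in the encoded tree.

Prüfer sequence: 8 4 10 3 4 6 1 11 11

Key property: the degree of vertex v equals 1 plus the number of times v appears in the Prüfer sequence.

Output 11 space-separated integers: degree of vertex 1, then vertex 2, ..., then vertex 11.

p_1 = 8: count[8] becomes 1
p_2 = 4: count[4] becomes 1
p_3 = 10: count[10] becomes 1
p_4 = 3: count[3] becomes 1
p_5 = 4: count[4] becomes 2
p_6 = 6: count[6] becomes 1
p_7 = 1: count[1] becomes 1
p_8 = 11: count[11] becomes 1
p_9 = 11: count[11] becomes 2
Degrees (1 + count): deg[1]=1+1=2, deg[2]=1+0=1, deg[3]=1+1=2, deg[4]=1+2=3, deg[5]=1+0=1, deg[6]=1+1=2, deg[7]=1+0=1, deg[8]=1+1=2, deg[9]=1+0=1, deg[10]=1+1=2, deg[11]=1+2=3

Answer: 2 1 2 3 1 2 1 2 1 2 3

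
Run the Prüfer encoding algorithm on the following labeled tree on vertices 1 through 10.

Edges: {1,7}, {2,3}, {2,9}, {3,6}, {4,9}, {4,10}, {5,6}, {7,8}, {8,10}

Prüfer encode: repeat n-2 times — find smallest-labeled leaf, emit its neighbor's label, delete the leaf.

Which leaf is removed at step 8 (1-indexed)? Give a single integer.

Step 1: current leaves = {1,5}. Remove leaf 1 (neighbor: 7).
Step 2: current leaves = {5,7}. Remove leaf 5 (neighbor: 6).
Step 3: current leaves = {6,7}. Remove leaf 6 (neighbor: 3).
Step 4: current leaves = {3,7}. Remove leaf 3 (neighbor: 2).
Step 5: current leaves = {2,7}. Remove leaf 2 (neighbor: 9).
Step 6: current leaves = {7,9}. Remove leaf 7 (neighbor: 8).
Step 7: current leaves = {8,9}. Remove leaf 8 (neighbor: 10).
Step 8: current leaves = {9,10}. Remove leaf 9 (neighbor: 4).

Answer: 9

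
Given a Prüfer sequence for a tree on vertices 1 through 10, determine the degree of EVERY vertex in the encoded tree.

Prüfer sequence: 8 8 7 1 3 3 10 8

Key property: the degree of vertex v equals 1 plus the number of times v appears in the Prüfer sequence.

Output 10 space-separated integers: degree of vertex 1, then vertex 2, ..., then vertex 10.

p_1 = 8: count[8] becomes 1
p_2 = 8: count[8] becomes 2
p_3 = 7: count[7] becomes 1
p_4 = 1: count[1] becomes 1
p_5 = 3: count[3] becomes 1
p_6 = 3: count[3] becomes 2
p_7 = 10: count[10] becomes 1
p_8 = 8: count[8] becomes 3
Degrees (1 + count): deg[1]=1+1=2, deg[2]=1+0=1, deg[3]=1+2=3, deg[4]=1+0=1, deg[5]=1+0=1, deg[6]=1+0=1, deg[7]=1+1=2, deg[8]=1+3=4, deg[9]=1+0=1, deg[10]=1+1=2

Answer: 2 1 3 1 1 1 2 4 1 2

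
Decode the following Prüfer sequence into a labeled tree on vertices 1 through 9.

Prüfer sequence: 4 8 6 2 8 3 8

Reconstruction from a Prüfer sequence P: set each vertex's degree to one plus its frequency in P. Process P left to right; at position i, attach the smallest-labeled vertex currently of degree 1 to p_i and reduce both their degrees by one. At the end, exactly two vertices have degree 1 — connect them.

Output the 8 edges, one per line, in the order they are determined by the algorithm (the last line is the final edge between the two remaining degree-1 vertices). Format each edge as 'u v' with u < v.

Answer: 1 4
4 8
5 6
2 6
2 8
3 7
3 8
8 9

Derivation:
Initial degrees: {1:1, 2:2, 3:2, 4:2, 5:1, 6:2, 7:1, 8:4, 9:1}
Step 1: smallest deg-1 vertex = 1, p_1 = 4. Add edge {1,4}. Now deg[1]=0, deg[4]=1.
Step 2: smallest deg-1 vertex = 4, p_2 = 8. Add edge {4,8}. Now deg[4]=0, deg[8]=3.
Step 3: smallest deg-1 vertex = 5, p_3 = 6. Add edge {5,6}. Now deg[5]=0, deg[6]=1.
Step 4: smallest deg-1 vertex = 6, p_4 = 2. Add edge {2,6}. Now deg[6]=0, deg[2]=1.
Step 5: smallest deg-1 vertex = 2, p_5 = 8. Add edge {2,8}. Now deg[2]=0, deg[8]=2.
Step 6: smallest deg-1 vertex = 7, p_6 = 3. Add edge {3,7}. Now deg[7]=0, deg[3]=1.
Step 7: smallest deg-1 vertex = 3, p_7 = 8. Add edge {3,8}. Now deg[3]=0, deg[8]=1.
Final: two remaining deg-1 vertices are 8, 9. Add edge {8,9}.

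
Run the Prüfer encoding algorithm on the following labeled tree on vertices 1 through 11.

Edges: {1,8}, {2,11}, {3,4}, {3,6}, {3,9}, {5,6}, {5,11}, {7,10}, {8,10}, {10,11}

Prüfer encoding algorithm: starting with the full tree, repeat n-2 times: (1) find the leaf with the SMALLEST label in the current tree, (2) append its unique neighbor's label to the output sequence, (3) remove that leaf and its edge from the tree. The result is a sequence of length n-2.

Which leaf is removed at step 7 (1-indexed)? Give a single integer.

Step 1: current leaves = {1,2,4,7,9}. Remove leaf 1 (neighbor: 8).
Step 2: current leaves = {2,4,7,8,9}. Remove leaf 2 (neighbor: 11).
Step 3: current leaves = {4,7,8,9}. Remove leaf 4 (neighbor: 3).
Step 4: current leaves = {7,8,9}. Remove leaf 7 (neighbor: 10).
Step 5: current leaves = {8,9}. Remove leaf 8 (neighbor: 10).
Step 6: current leaves = {9,10}. Remove leaf 9 (neighbor: 3).
Step 7: current leaves = {3,10}. Remove leaf 3 (neighbor: 6).

Answer: 3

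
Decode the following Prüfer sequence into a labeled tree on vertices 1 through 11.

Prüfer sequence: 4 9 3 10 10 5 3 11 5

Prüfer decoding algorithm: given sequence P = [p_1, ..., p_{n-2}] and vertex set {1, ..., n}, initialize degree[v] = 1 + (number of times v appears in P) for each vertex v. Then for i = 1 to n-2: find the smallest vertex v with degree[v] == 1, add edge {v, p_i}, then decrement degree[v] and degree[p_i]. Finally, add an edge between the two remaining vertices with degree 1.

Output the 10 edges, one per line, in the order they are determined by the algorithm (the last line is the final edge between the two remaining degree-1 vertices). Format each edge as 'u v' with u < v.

Answer: 1 4
2 9
3 4
6 10
7 10
5 8
3 9
3 11
5 10
5 11

Derivation:
Initial degrees: {1:1, 2:1, 3:3, 4:2, 5:3, 6:1, 7:1, 8:1, 9:2, 10:3, 11:2}
Step 1: smallest deg-1 vertex = 1, p_1 = 4. Add edge {1,4}. Now deg[1]=0, deg[4]=1.
Step 2: smallest deg-1 vertex = 2, p_2 = 9. Add edge {2,9}. Now deg[2]=0, deg[9]=1.
Step 3: smallest deg-1 vertex = 4, p_3 = 3. Add edge {3,4}. Now deg[4]=0, deg[3]=2.
Step 4: smallest deg-1 vertex = 6, p_4 = 10. Add edge {6,10}. Now deg[6]=0, deg[10]=2.
Step 5: smallest deg-1 vertex = 7, p_5 = 10. Add edge {7,10}. Now deg[7]=0, deg[10]=1.
Step 6: smallest deg-1 vertex = 8, p_6 = 5. Add edge {5,8}. Now deg[8]=0, deg[5]=2.
Step 7: smallest deg-1 vertex = 9, p_7 = 3. Add edge {3,9}. Now deg[9]=0, deg[3]=1.
Step 8: smallest deg-1 vertex = 3, p_8 = 11. Add edge {3,11}. Now deg[3]=0, deg[11]=1.
Step 9: smallest deg-1 vertex = 10, p_9 = 5. Add edge {5,10}. Now deg[10]=0, deg[5]=1.
Final: two remaining deg-1 vertices are 5, 11. Add edge {5,11}.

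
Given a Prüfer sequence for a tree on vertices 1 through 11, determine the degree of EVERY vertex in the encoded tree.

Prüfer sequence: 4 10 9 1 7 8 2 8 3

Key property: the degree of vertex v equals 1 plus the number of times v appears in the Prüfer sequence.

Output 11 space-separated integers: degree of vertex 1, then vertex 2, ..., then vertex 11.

p_1 = 4: count[4] becomes 1
p_2 = 10: count[10] becomes 1
p_3 = 9: count[9] becomes 1
p_4 = 1: count[1] becomes 1
p_5 = 7: count[7] becomes 1
p_6 = 8: count[8] becomes 1
p_7 = 2: count[2] becomes 1
p_8 = 8: count[8] becomes 2
p_9 = 3: count[3] becomes 1
Degrees (1 + count): deg[1]=1+1=2, deg[2]=1+1=2, deg[3]=1+1=2, deg[4]=1+1=2, deg[5]=1+0=1, deg[6]=1+0=1, deg[7]=1+1=2, deg[8]=1+2=3, deg[9]=1+1=2, deg[10]=1+1=2, deg[11]=1+0=1

Answer: 2 2 2 2 1 1 2 3 2 2 1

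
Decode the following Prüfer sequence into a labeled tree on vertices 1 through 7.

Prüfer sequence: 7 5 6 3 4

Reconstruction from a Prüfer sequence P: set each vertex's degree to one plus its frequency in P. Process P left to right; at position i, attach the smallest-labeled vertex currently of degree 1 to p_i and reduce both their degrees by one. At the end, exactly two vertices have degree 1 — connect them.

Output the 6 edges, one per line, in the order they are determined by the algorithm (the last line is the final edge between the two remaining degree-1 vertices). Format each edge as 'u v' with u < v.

Initial degrees: {1:1, 2:1, 3:2, 4:2, 5:2, 6:2, 7:2}
Step 1: smallest deg-1 vertex = 1, p_1 = 7. Add edge {1,7}. Now deg[1]=0, deg[7]=1.
Step 2: smallest deg-1 vertex = 2, p_2 = 5. Add edge {2,5}. Now deg[2]=0, deg[5]=1.
Step 3: smallest deg-1 vertex = 5, p_3 = 6. Add edge {5,6}. Now deg[5]=0, deg[6]=1.
Step 4: smallest deg-1 vertex = 6, p_4 = 3. Add edge {3,6}. Now deg[6]=0, deg[3]=1.
Step 5: smallest deg-1 vertex = 3, p_5 = 4. Add edge {3,4}. Now deg[3]=0, deg[4]=1.
Final: two remaining deg-1 vertices are 4, 7. Add edge {4,7}.

Answer: 1 7
2 5
5 6
3 6
3 4
4 7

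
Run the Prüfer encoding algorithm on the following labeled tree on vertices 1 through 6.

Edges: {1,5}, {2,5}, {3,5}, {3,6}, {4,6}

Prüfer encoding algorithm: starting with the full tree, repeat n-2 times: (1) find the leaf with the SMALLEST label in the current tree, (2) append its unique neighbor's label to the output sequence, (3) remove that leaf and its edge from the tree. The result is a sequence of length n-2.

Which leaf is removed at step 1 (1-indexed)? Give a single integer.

Answer: 1

Derivation:
Step 1: current leaves = {1,2,4}. Remove leaf 1 (neighbor: 5).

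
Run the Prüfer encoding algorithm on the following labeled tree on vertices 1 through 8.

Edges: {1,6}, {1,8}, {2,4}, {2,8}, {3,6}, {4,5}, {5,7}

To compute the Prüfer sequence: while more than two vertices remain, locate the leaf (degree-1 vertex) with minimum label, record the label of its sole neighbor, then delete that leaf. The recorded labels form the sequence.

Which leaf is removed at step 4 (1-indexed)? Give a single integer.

Step 1: current leaves = {3,7}. Remove leaf 3 (neighbor: 6).
Step 2: current leaves = {6,7}. Remove leaf 6 (neighbor: 1).
Step 3: current leaves = {1,7}. Remove leaf 1 (neighbor: 8).
Step 4: current leaves = {7,8}. Remove leaf 7 (neighbor: 5).

Answer: 7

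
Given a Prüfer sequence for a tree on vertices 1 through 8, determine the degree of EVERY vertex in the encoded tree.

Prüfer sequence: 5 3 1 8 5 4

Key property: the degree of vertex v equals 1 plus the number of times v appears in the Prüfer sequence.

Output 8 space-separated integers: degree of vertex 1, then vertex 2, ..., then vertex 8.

p_1 = 5: count[5] becomes 1
p_2 = 3: count[3] becomes 1
p_3 = 1: count[1] becomes 1
p_4 = 8: count[8] becomes 1
p_5 = 5: count[5] becomes 2
p_6 = 4: count[4] becomes 1
Degrees (1 + count): deg[1]=1+1=2, deg[2]=1+0=1, deg[3]=1+1=2, deg[4]=1+1=2, deg[5]=1+2=3, deg[6]=1+0=1, deg[7]=1+0=1, deg[8]=1+1=2

Answer: 2 1 2 2 3 1 1 2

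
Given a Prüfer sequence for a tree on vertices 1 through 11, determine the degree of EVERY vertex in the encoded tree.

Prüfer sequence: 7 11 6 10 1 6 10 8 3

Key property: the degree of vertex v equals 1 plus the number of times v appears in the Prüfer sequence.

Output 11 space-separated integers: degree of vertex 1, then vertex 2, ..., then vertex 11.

p_1 = 7: count[7] becomes 1
p_2 = 11: count[11] becomes 1
p_3 = 6: count[6] becomes 1
p_4 = 10: count[10] becomes 1
p_5 = 1: count[1] becomes 1
p_6 = 6: count[6] becomes 2
p_7 = 10: count[10] becomes 2
p_8 = 8: count[8] becomes 1
p_9 = 3: count[3] becomes 1
Degrees (1 + count): deg[1]=1+1=2, deg[2]=1+0=1, deg[3]=1+1=2, deg[4]=1+0=1, deg[5]=1+0=1, deg[6]=1+2=3, deg[7]=1+1=2, deg[8]=1+1=2, deg[9]=1+0=1, deg[10]=1+2=3, deg[11]=1+1=2

Answer: 2 1 2 1 1 3 2 2 1 3 2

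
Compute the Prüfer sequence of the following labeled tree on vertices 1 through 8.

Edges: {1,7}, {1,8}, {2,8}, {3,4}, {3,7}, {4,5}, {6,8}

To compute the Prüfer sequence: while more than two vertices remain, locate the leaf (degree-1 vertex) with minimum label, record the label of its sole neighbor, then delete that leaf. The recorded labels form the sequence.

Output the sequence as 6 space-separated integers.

Step 1: leaves = {2,5,6}. Remove smallest leaf 2, emit neighbor 8.
Step 2: leaves = {5,6}. Remove smallest leaf 5, emit neighbor 4.
Step 3: leaves = {4,6}. Remove smallest leaf 4, emit neighbor 3.
Step 4: leaves = {3,6}. Remove smallest leaf 3, emit neighbor 7.
Step 5: leaves = {6,7}. Remove smallest leaf 6, emit neighbor 8.
Step 6: leaves = {7,8}. Remove smallest leaf 7, emit neighbor 1.
Done: 2 vertices remain (1, 8). Sequence = [8 4 3 7 8 1]

Answer: 8 4 3 7 8 1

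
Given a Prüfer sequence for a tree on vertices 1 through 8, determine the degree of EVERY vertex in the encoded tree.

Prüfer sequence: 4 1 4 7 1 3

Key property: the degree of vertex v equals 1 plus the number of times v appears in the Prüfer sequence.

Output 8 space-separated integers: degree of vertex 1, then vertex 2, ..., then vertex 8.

p_1 = 4: count[4] becomes 1
p_2 = 1: count[1] becomes 1
p_3 = 4: count[4] becomes 2
p_4 = 7: count[7] becomes 1
p_5 = 1: count[1] becomes 2
p_6 = 3: count[3] becomes 1
Degrees (1 + count): deg[1]=1+2=3, deg[2]=1+0=1, deg[3]=1+1=2, deg[4]=1+2=3, deg[5]=1+0=1, deg[6]=1+0=1, deg[7]=1+1=2, deg[8]=1+0=1

Answer: 3 1 2 3 1 1 2 1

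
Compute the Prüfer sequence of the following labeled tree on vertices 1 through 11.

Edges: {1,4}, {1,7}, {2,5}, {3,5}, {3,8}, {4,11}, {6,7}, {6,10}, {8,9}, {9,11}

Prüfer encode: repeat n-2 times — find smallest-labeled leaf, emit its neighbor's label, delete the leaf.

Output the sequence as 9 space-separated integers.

Answer: 5 3 8 9 11 6 7 1 4

Derivation:
Step 1: leaves = {2,10}. Remove smallest leaf 2, emit neighbor 5.
Step 2: leaves = {5,10}. Remove smallest leaf 5, emit neighbor 3.
Step 3: leaves = {3,10}. Remove smallest leaf 3, emit neighbor 8.
Step 4: leaves = {8,10}. Remove smallest leaf 8, emit neighbor 9.
Step 5: leaves = {9,10}. Remove smallest leaf 9, emit neighbor 11.
Step 6: leaves = {10,11}. Remove smallest leaf 10, emit neighbor 6.
Step 7: leaves = {6,11}. Remove smallest leaf 6, emit neighbor 7.
Step 8: leaves = {7,11}. Remove smallest leaf 7, emit neighbor 1.
Step 9: leaves = {1,11}. Remove smallest leaf 1, emit neighbor 4.
Done: 2 vertices remain (4, 11). Sequence = [5 3 8 9 11 6 7 1 4]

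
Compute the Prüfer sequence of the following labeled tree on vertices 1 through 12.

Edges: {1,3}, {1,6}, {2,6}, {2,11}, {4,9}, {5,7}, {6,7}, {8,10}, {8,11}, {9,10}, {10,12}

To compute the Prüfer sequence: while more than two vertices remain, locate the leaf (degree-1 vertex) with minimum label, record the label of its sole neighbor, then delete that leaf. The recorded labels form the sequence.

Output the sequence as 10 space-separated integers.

Answer: 1 6 9 7 6 2 11 10 8 10

Derivation:
Step 1: leaves = {3,4,5,12}. Remove smallest leaf 3, emit neighbor 1.
Step 2: leaves = {1,4,5,12}. Remove smallest leaf 1, emit neighbor 6.
Step 3: leaves = {4,5,12}. Remove smallest leaf 4, emit neighbor 9.
Step 4: leaves = {5,9,12}. Remove smallest leaf 5, emit neighbor 7.
Step 5: leaves = {7,9,12}. Remove smallest leaf 7, emit neighbor 6.
Step 6: leaves = {6,9,12}. Remove smallest leaf 6, emit neighbor 2.
Step 7: leaves = {2,9,12}. Remove smallest leaf 2, emit neighbor 11.
Step 8: leaves = {9,11,12}. Remove smallest leaf 9, emit neighbor 10.
Step 9: leaves = {11,12}. Remove smallest leaf 11, emit neighbor 8.
Step 10: leaves = {8,12}. Remove smallest leaf 8, emit neighbor 10.
Done: 2 vertices remain (10, 12). Sequence = [1 6 9 7 6 2 11 10 8 10]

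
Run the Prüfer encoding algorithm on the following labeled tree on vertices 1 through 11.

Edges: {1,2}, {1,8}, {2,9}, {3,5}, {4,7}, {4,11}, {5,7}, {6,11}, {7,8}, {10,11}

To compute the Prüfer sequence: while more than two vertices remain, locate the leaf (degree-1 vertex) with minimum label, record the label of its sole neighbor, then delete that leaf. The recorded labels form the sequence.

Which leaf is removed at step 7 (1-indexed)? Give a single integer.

Step 1: current leaves = {3,6,9,10}. Remove leaf 3 (neighbor: 5).
Step 2: current leaves = {5,6,9,10}. Remove leaf 5 (neighbor: 7).
Step 3: current leaves = {6,9,10}. Remove leaf 6 (neighbor: 11).
Step 4: current leaves = {9,10}. Remove leaf 9 (neighbor: 2).
Step 5: current leaves = {2,10}. Remove leaf 2 (neighbor: 1).
Step 6: current leaves = {1,10}. Remove leaf 1 (neighbor: 8).
Step 7: current leaves = {8,10}. Remove leaf 8 (neighbor: 7).

Answer: 8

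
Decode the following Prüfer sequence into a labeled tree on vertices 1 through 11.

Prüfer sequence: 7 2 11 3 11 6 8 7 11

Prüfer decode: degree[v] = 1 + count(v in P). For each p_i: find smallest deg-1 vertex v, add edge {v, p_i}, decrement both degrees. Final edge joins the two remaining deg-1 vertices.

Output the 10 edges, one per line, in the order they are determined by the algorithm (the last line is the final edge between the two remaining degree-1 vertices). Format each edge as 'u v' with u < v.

Initial degrees: {1:1, 2:2, 3:2, 4:1, 5:1, 6:2, 7:3, 8:2, 9:1, 10:1, 11:4}
Step 1: smallest deg-1 vertex = 1, p_1 = 7. Add edge {1,7}. Now deg[1]=0, deg[7]=2.
Step 2: smallest deg-1 vertex = 4, p_2 = 2. Add edge {2,4}. Now deg[4]=0, deg[2]=1.
Step 3: smallest deg-1 vertex = 2, p_3 = 11. Add edge {2,11}. Now deg[2]=0, deg[11]=3.
Step 4: smallest deg-1 vertex = 5, p_4 = 3. Add edge {3,5}. Now deg[5]=0, deg[3]=1.
Step 5: smallest deg-1 vertex = 3, p_5 = 11. Add edge {3,11}. Now deg[3]=0, deg[11]=2.
Step 6: smallest deg-1 vertex = 9, p_6 = 6. Add edge {6,9}. Now deg[9]=0, deg[6]=1.
Step 7: smallest deg-1 vertex = 6, p_7 = 8. Add edge {6,8}. Now deg[6]=0, deg[8]=1.
Step 8: smallest deg-1 vertex = 8, p_8 = 7. Add edge {7,8}. Now deg[8]=0, deg[7]=1.
Step 9: smallest deg-1 vertex = 7, p_9 = 11. Add edge {7,11}. Now deg[7]=0, deg[11]=1.
Final: two remaining deg-1 vertices are 10, 11. Add edge {10,11}.

Answer: 1 7
2 4
2 11
3 5
3 11
6 9
6 8
7 8
7 11
10 11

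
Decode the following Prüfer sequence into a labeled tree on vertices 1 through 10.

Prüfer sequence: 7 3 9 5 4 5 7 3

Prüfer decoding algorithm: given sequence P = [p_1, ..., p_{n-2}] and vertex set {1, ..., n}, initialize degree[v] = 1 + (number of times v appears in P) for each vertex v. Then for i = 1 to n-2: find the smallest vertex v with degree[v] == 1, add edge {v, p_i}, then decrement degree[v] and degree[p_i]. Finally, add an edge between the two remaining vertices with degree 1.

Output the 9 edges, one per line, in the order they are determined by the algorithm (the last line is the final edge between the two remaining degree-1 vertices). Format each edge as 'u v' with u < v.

Initial degrees: {1:1, 2:1, 3:3, 4:2, 5:3, 6:1, 7:3, 8:1, 9:2, 10:1}
Step 1: smallest deg-1 vertex = 1, p_1 = 7. Add edge {1,7}. Now deg[1]=0, deg[7]=2.
Step 2: smallest deg-1 vertex = 2, p_2 = 3. Add edge {2,3}. Now deg[2]=0, deg[3]=2.
Step 3: smallest deg-1 vertex = 6, p_3 = 9. Add edge {6,9}. Now deg[6]=0, deg[9]=1.
Step 4: smallest deg-1 vertex = 8, p_4 = 5. Add edge {5,8}. Now deg[8]=0, deg[5]=2.
Step 5: smallest deg-1 vertex = 9, p_5 = 4. Add edge {4,9}. Now deg[9]=0, deg[4]=1.
Step 6: smallest deg-1 vertex = 4, p_6 = 5. Add edge {4,5}. Now deg[4]=0, deg[5]=1.
Step 7: smallest deg-1 vertex = 5, p_7 = 7. Add edge {5,7}. Now deg[5]=0, deg[7]=1.
Step 8: smallest deg-1 vertex = 7, p_8 = 3. Add edge {3,7}. Now deg[7]=0, deg[3]=1.
Final: two remaining deg-1 vertices are 3, 10. Add edge {3,10}.

Answer: 1 7
2 3
6 9
5 8
4 9
4 5
5 7
3 7
3 10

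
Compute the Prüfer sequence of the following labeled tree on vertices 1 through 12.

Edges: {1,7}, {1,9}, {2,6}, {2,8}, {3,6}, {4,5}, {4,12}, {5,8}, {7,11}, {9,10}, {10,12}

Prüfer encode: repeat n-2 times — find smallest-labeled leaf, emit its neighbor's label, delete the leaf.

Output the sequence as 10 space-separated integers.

Answer: 6 2 8 5 4 12 7 1 9 10

Derivation:
Step 1: leaves = {3,11}. Remove smallest leaf 3, emit neighbor 6.
Step 2: leaves = {6,11}. Remove smallest leaf 6, emit neighbor 2.
Step 3: leaves = {2,11}. Remove smallest leaf 2, emit neighbor 8.
Step 4: leaves = {8,11}. Remove smallest leaf 8, emit neighbor 5.
Step 5: leaves = {5,11}. Remove smallest leaf 5, emit neighbor 4.
Step 6: leaves = {4,11}. Remove smallest leaf 4, emit neighbor 12.
Step 7: leaves = {11,12}. Remove smallest leaf 11, emit neighbor 7.
Step 8: leaves = {7,12}. Remove smallest leaf 7, emit neighbor 1.
Step 9: leaves = {1,12}. Remove smallest leaf 1, emit neighbor 9.
Step 10: leaves = {9,12}. Remove smallest leaf 9, emit neighbor 10.
Done: 2 vertices remain (10, 12). Sequence = [6 2 8 5 4 12 7 1 9 10]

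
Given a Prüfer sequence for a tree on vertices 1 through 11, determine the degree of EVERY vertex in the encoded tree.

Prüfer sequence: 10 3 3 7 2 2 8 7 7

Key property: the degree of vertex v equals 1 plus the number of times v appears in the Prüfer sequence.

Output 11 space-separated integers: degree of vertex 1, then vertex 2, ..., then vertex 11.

p_1 = 10: count[10] becomes 1
p_2 = 3: count[3] becomes 1
p_3 = 3: count[3] becomes 2
p_4 = 7: count[7] becomes 1
p_5 = 2: count[2] becomes 1
p_6 = 2: count[2] becomes 2
p_7 = 8: count[8] becomes 1
p_8 = 7: count[7] becomes 2
p_9 = 7: count[7] becomes 3
Degrees (1 + count): deg[1]=1+0=1, deg[2]=1+2=3, deg[3]=1+2=3, deg[4]=1+0=1, deg[5]=1+0=1, deg[6]=1+0=1, deg[7]=1+3=4, deg[8]=1+1=2, deg[9]=1+0=1, deg[10]=1+1=2, deg[11]=1+0=1

Answer: 1 3 3 1 1 1 4 2 1 2 1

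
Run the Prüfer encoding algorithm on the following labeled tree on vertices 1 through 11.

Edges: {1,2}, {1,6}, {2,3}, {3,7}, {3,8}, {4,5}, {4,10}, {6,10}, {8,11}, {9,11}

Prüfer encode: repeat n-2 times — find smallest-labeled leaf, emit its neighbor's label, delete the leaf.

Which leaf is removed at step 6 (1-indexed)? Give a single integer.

Answer: 6

Derivation:
Step 1: current leaves = {5,7,9}. Remove leaf 5 (neighbor: 4).
Step 2: current leaves = {4,7,9}. Remove leaf 4 (neighbor: 10).
Step 3: current leaves = {7,9,10}. Remove leaf 7 (neighbor: 3).
Step 4: current leaves = {9,10}. Remove leaf 9 (neighbor: 11).
Step 5: current leaves = {10,11}. Remove leaf 10 (neighbor: 6).
Step 6: current leaves = {6,11}. Remove leaf 6 (neighbor: 1).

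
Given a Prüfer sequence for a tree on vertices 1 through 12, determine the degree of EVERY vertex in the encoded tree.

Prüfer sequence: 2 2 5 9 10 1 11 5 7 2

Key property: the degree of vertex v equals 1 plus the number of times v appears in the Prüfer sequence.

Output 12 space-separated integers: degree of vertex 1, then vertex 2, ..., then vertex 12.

p_1 = 2: count[2] becomes 1
p_2 = 2: count[2] becomes 2
p_3 = 5: count[5] becomes 1
p_4 = 9: count[9] becomes 1
p_5 = 10: count[10] becomes 1
p_6 = 1: count[1] becomes 1
p_7 = 11: count[11] becomes 1
p_8 = 5: count[5] becomes 2
p_9 = 7: count[7] becomes 1
p_10 = 2: count[2] becomes 3
Degrees (1 + count): deg[1]=1+1=2, deg[2]=1+3=4, deg[3]=1+0=1, deg[4]=1+0=1, deg[5]=1+2=3, deg[6]=1+0=1, deg[7]=1+1=2, deg[8]=1+0=1, deg[9]=1+1=2, deg[10]=1+1=2, deg[11]=1+1=2, deg[12]=1+0=1

Answer: 2 4 1 1 3 1 2 1 2 2 2 1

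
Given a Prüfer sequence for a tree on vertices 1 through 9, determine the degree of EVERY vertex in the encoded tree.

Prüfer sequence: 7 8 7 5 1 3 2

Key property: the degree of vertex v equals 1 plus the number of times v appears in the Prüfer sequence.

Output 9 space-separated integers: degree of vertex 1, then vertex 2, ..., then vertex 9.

Answer: 2 2 2 1 2 1 3 2 1

Derivation:
p_1 = 7: count[7] becomes 1
p_2 = 8: count[8] becomes 1
p_3 = 7: count[7] becomes 2
p_4 = 5: count[5] becomes 1
p_5 = 1: count[1] becomes 1
p_6 = 3: count[3] becomes 1
p_7 = 2: count[2] becomes 1
Degrees (1 + count): deg[1]=1+1=2, deg[2]=1+1=2, deg[3]=1+1=2, deg[4]=1+0=1, deg[5]=1+1=2, deg[6]=1+0=1, deg[7]=1+2=3, deg[8]=1+1=2, deg[9]=1+0=1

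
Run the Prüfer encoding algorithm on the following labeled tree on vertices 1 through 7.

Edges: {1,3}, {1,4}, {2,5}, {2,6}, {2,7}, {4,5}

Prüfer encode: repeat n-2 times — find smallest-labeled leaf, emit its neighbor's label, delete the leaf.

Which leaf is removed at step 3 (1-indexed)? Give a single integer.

Answer: 4

Derivation:
Step 1: current leaves = {3,6,7}. Remove leaf 3 (neighbor: 1).
Step 2: current leaves = {1,6,7}. Remove leaf 1 (neighbor: 4).
Step 3: current leaves = {4,6,7}. Remove leaf 4 (neighbor: 5).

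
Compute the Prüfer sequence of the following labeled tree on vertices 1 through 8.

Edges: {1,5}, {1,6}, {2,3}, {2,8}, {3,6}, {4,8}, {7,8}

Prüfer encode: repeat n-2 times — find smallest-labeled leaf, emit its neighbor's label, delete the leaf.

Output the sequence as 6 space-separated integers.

Step 1: leaves = {4,5,7}. Remove smallest leaf 4, emit neighbor 8.
Step 2: leaves = {5,7}. Remove smallest leaf 5, emit neighbor 1.
Step 3: leaves = {1,7}. Remove smallest leaf 1, emit neighbor 6.
Step 4: leaves = {6,7}. Remove smallest leaf 6, emit neighbor 3.
Step 5: leaves = {3,7}. Remove smallest leaf 3, emit neighbor 2.
Step 6: leaves = {2,7}. Remove smallest leaf 2, emit neighbor 8.
Done: 2 vertices remain (7, 8). Sequence = [8 1 6 3 2 8]

Answer: 8 1 6 3 2 8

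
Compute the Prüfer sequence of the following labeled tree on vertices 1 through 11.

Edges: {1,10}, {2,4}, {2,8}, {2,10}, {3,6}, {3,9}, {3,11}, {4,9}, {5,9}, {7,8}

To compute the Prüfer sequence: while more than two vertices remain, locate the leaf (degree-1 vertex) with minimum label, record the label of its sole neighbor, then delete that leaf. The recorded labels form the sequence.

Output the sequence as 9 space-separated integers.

Answer: 10 9 3 8 2 2 4 9 3

Derivation:
Step 1: leaves = {1,5,6,7,11}. Remove smallest leaf 1, emit neighbor 10.
Step 2: leaves = {5,6,7,10,11}. Remove smallest leaf 5, emit neighbor 9.
Step 3: leaves = {6,7,10,11}. Remove smallest leaf 6, emit neighbor 3.
Step 4: leaves = {7,10,11}. Remove smallest leaf 7, emit neighbor 8.
Step 5: leaves = {8,10,11}. Remove smallest leaf 8, emit neighbor 2.
Step 6: leaves = {10,11}. Remove smallest leaf 10, emit neighbor 2.
Step 7: leaves = {2,11}. Remove smallest leaf 2, emit neighbor 4.
Step 8: leaves = {4,11}. Remove smallest leaf 4, emit neighbor 9.
Step 9: leaves = {9,11}. Remove smallest leaf 9, emit neighbor 3.
Done: 2 vertices remain (3, 11). Sequence = [10 9 3 8 2 2 4 9 3]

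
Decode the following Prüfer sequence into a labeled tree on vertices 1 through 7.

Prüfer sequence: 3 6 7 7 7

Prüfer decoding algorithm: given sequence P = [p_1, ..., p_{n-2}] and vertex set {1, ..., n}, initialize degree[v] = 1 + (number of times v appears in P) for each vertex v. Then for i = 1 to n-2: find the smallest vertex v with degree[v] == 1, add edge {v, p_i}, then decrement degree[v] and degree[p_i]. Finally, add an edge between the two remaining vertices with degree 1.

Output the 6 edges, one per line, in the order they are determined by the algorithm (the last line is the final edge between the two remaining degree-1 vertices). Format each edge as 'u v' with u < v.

Initial degrees: {1:1, 2:1, 3:2, 4:1, 5:1, 6:2, 7:4}
Step 1: smallest deg-1 vertex = 1, p_1 = 3. Add edge {1,3}. Now deg[1]=0, deg[3]=1.
Step 2: smallest deg-1 vertex = 2, p_2 = 6. Add edge {2,6}. Now deg[2]=0, deg[6]=1.
Step 3: smallest deg-1 vertex = 3, p_3 = 7. Add edge {3,7}. Now deg[3]=0, deg[7]=3.
Step 4: smallest deg-1 vertex = 4, p_4 = 7. Add edge {4,7}. Now deg[4]=0, deg[7]=2.
Step 5: smallest deg-1 vertex = 5, p_5 = 7. Add edge {5,7}. Now deg[5]=0, deg[7]=1.
Final: two remaining deg-1 vertices are 6, 7. Add edge {6,7}.

Answer: 1 3
2 6
3 7
4 7
5 7
6 7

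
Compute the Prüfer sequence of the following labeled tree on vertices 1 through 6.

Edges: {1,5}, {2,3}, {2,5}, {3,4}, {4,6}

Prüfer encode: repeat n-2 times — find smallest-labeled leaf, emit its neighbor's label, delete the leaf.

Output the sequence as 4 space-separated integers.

Step 1: leaves = {1,6}. Remove smallest leaf 1, emit neighbor 5.
Step 2: leaves = {5,6}. Remove smallest leaf 5, emit neighbor 2.
Step 3: leaves = {2,6}. Remove smallest leaf 2, emit neighbor 3.
Step 4: leaves = {3,6}. Remove smallest leaf 3, emit neighbor 4.
Done: 2 vertices remain (4, 6). Sequence = [5 2 3 4]

Answer: 5 2 3 4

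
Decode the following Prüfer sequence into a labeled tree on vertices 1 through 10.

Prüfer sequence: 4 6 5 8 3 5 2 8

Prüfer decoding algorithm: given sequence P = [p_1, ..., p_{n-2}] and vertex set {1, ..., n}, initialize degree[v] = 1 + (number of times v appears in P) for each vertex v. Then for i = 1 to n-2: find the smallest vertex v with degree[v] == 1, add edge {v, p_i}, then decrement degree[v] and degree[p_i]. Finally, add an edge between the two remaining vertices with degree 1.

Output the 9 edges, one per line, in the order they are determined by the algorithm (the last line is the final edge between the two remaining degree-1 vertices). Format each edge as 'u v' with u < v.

Answer: 1 4
4 6
5 6
7 8
3 9
3 5
2 5
2 8
8 10

Derivation:
Initial degrees: {1:1, 2:2, 3:2, 4:2, 5:3, 6:2, 7:1, 8:3, 9:1, 10:1}
Step 1: smallest deg-1 vertex = 1, p_1 = 4. Add edge {1,4}. Now deg[1]=0, deg[4]=1.
Step 2: smallest deg-1 vertex = 4, p_2 = 6. Add edge {4,6}. Now deg[4]=0, deg[6]=1.
Step 3: smallest deg-1 vertex = 6, p_3 = 5. Add edge {5,6}. Now deg[6]=0, deg[5]=2.
Step 4: smallest deg-1 vertex = 7, p_4 = 8. Add edge {7,8}. Now deg[7]=0, deg[8]=2.
Step 5: smallest deg-1 vertex = 9, p_5 = 3. Add edge {3,9}. Now deg[9]=0, deg[3]=1.
Step 6: smallest deg-1 vertex = 3, p_6 = 5. Add edge {3,5}. Now deg[3]=0, deg[5]=1.
Step 7: smallest deg-1 vertex = 5, p_7 = 2. Add edge {2,5}. Now deg[5]=0, deg[2]=1.
Step 8: smallest deg-1 vertex = 2, p_8 = 8. Add edge {2,8}. Now deg[2]=0, deg[8]=1.
Final: two remaining deg-1 vertices are 8, 10. Add edge {8,10}.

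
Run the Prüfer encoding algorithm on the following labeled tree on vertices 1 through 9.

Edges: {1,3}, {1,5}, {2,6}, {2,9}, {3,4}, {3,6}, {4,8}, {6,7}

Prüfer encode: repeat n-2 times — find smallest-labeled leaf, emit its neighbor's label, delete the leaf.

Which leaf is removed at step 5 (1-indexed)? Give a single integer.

Answer: 4

Derivation:
Step 1: current leaves = {5,7,8,9}. Remove leaf 5 (neighbor: 1).
Step 2: current leaves = {1,7,8,9}. Remove leaf 1 (neighbor: 3).
Step 3: current leaves = {7,8,9}. Remove leaf 7 (neighbor: 6).
Step 4: current leaves = {8,9}. Remove leaf 8 (neighbor: 4).
Step 5: current leaves = {4,9}. Remove leaf 4 (neighbor: 3).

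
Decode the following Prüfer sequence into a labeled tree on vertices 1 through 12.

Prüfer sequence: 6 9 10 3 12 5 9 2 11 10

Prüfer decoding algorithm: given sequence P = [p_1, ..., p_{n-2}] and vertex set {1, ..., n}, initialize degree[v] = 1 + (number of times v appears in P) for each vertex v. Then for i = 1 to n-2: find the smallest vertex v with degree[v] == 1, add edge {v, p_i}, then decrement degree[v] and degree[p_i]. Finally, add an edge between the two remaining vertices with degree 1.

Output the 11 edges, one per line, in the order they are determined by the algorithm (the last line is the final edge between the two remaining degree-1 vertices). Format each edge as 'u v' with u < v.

Answer: 1 6
4 9
6 10
3 7
3 12
5 8
5 9
2 9
2 11
10 11
10 12

Derivation:
Initial degrees: {1:1, 2:2, 3:2, 4:1, 5:2, 6:2, 7:1, 8:1, 9:3, 10:3, 11:2, 12:2}
Step 1: smallest deg-1 vertex = 1, p_1 = 6. Add edge {1,6}. Now deg[1]=0, deg[6]=1.
Step 2: smallest deg-1 vertex = 4, p_2 = 9. Add edge {4,9}. Now deg[4]=0, deg[9]=2.
Step 3: smallest deg-1 vertex = 6, p_3 = 10. Add edge {6,10}. Now deg[6]=0, deg[10]=2.
Step 4: smallest deg-1 vertex = 7, p_4 = 3. Add edge {3,7}. Now deg[7]=0, deg[3]=1.
Step 5: smallest deg-1 vertex = 3, p_5 = 12. Add edge {3,12}. Now deg[3]=0, deg[12]=1.
Step 6: smallest deg-1 vertex = 8, p_6 = 5. Add edge {5,8}. Now deg[8]=0, deg[5]=1.
Step 7: smallest deg-1 vertex = 5, p_7 = 9. Add edge {5,9}. Now deg[5]=0, deg[9]=1.
Step 8: smallest deg-1 vertex = 9, p_8 = 2. Add edge {2,9}. Now deg[9]=0, deg[2]=1.
Step 9: smallest deg-1 vertex = 2, p_9 = 11. Add edge {2,11}. Now deg[2]=0, deg[11]=1.
Step 10: smallest deg-1 vertex = 11, p_10 = 10. Add edge {10,11}. Now deg[11]=0, deg[10]=1.
Final: two remaining deg-1 vertices are 10, 12. Add edge {10,12}.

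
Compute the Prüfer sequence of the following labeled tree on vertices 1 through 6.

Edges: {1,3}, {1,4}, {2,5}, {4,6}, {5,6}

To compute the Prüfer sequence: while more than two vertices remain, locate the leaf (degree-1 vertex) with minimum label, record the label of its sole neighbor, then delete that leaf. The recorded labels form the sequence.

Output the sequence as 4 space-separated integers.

Step 1: leaves = {2,3}. Remove smallest leaf 2, emit neighbor 5.
Step 2: leaves = {3,5}. Remove smallest leaf 3, emit neighbor 1.
Step 3: leaves = {1,5}. Remove smallest leaf 1, emit neighbor 4.
Step 4: leaves = {4,5}. Remove smallest leaf 4, emit neighbor 6.
Done: 2 vertices remain (5, 6). Sequence = [5 1 4 6]

Answer: 5 1 4 6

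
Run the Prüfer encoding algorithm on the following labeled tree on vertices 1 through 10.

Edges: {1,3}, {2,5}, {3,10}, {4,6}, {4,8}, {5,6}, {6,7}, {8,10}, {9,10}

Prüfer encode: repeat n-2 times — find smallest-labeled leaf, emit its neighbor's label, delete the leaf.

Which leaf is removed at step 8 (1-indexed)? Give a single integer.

Step 1: current leaves = {1,2,7,9}. Remove leaf 1 (neighbor: 3).
Step 2: current leaves = {2,3,7,9}. Remove leaf 2 (neighbor: 5).
Step 3: current leaves = {3,5,7,9}. Remove leaf 3 (neighbor: 10).
Step 4: current leaves = {5,7,9}. Remove leaf 5 (neighbor: 6).
Step 5: current leaves = {7,9}. Remove leaf 7 (neighbor: 6).
Step 6: current leaves = {6,9}. Remove leaf 6 (neighbor: 4).
Step 7: current leaves = {4,9}. Remove leaf 4 (neighbor: 8).
Step 8: current leaves = {8,9}. Remove leaf 8 (neighbor: 10).

Answer: 8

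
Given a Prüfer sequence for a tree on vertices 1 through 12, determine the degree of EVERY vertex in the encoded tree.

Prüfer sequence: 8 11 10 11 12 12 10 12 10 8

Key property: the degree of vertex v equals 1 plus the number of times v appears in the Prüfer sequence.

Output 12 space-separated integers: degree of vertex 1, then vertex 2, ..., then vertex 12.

p_1 = 8: count[8] becomes 1
p_2 = 11: count[11] becomes 1
p_3 = 10: count[10] becomes 1
p_4 = 11: count[11] becomes 2
p_5 = 12: count[12] becomes 1
p_6 = 12: count[12] becomes 2
p_7 = 10: count[10] becomes 2
p_8 = 12: count[12] becomes 3
p_9 = 10: count[10] becomes 3
p_10 = 8: count[8] becomes 2
Degrees (1 + count): deg[1]=1+0=1, deg[2]=1+0=1, deg[3]=1+0=1, deg[4]=1+0=1, deg[5]=1+0=1, deg[6]=1+0=1, deg[7]=1+0=1, deg[8]=1+2=3, deg[9]=1+0=1, deg[10]=1+3=4, deg[11]=1+2=3, deg[12]=1+3=4

Answer: 1 1 1 1 1 1 1 3 1 4 3 4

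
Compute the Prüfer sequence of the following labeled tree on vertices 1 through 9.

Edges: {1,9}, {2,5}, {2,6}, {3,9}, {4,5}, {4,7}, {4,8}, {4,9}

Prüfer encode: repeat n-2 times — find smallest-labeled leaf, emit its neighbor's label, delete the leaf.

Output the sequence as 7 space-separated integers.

Answer: 9 9 2 5 4 4 4

Derivation:
Step 1: leaves = {1,3,6,7,8}. Remove smallest leaf 1, emit neighbor 9.
Step 2: leaves = {3,6,7,8}. Remove smallest leaf 3, emit neighbor 9.
Step 3: leaves = {6,7,8,9}. Remove smallest leaf 6, emit neighbor 2.
Step 4: leaves = {2,7,8,9}. Remove smallest leaf 2, emit neighbor 5.
Step 5: leaves = {5,7,8,9}. Remove smallest leaf 5, emit neighbor 4.
Step 6: leaves = {7,8,9}. Remove smallest leaf 7, emit neighbor 4.
Step 7: leaves = {8,9}. Remove smallest leaf 8, emit neighbor 4.
Done: 2 vertices remain (4, 9). Sequence = [9 9 2 5 4 4 4]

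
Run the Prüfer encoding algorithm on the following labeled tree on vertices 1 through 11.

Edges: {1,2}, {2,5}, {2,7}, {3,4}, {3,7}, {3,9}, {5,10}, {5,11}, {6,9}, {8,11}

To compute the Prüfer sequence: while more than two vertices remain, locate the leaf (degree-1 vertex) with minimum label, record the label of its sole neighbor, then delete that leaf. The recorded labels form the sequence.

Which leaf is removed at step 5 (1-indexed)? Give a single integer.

Answer: 9

Derivation:
Step 1: current leaves = {1,4,6,8,10}. Remove leaf 1 (neighbor: 2).
Step 2: current leaves = {4,6,8,10}. Remove leaf 4 (neighbor: 3).
Step 3: current leaves = {6,8,10}. Remove leaf 6 (neighbor: 9).
Step 4: current leaves = {8,9,10}. Remove leaf 8 (neighbor: 11).
Step 5: current leaves = {9,10,11}. Remove leaf 9 (neighbor: 3).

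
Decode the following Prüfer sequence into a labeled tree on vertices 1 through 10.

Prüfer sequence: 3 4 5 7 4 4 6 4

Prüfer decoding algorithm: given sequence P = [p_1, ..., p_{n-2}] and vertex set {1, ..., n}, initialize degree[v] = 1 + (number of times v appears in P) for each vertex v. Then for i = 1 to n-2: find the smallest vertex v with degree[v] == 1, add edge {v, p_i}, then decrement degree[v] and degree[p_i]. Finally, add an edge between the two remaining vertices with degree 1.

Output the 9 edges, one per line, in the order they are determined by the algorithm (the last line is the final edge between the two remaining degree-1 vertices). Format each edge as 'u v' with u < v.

Answer: 1 3
2 4
3 5
5 7
4 7
4 8
6 9
4 6
4 10

Derivation:
Initial degrees: {1:1, 2:1, 3:2, 4:5, 5:2, 6:2, 7:2, 8:1, 9:1, 10:1}
Step 1: smallest deg-1 vertex = 1, p_1 = 3. Add edge {1,3}. Now deg[1]=0, deg[3]=1.
Step 2: smallest deg-1 vertex = 2, p_2 = 4. Add edge {2,4}. Now deg[2]=0, deg[4]=4.
Step 3: smallest deg-1 vertex = 3, p_3 = 5. Add edge {3,5}. Now deg[3]=0, deg[5]=1.
Step 4: smallest deg-1 vertex = 5, p_4 = 7. Add edge {5,7}. Now deg[5]=0, deg[7]=1.
Step 5: smallest deg-1 vertex = 7, p_5 = 4. Add edge {4,7}. Now deg[7]=0, deg[4]=3.
Step 6: smallest deg-1 vertex = 8, p_6 = 4. Add edge {4,8}. Now deg[8]=0, deg[4]=2.
Step 7: smallest deg-1 vertex = 9, p_7 = 6. Add edge {6,9}. Now deg[9]=0, deg[6]=1.
Step 8: smallest deg-1 vertex = 6, p_8 = 4. Add edge {4,6}. Now deg[6]=0, deg[4]=1.
Final: two remaining deg-1 vertices are 4, 10. Add edge {4,10}.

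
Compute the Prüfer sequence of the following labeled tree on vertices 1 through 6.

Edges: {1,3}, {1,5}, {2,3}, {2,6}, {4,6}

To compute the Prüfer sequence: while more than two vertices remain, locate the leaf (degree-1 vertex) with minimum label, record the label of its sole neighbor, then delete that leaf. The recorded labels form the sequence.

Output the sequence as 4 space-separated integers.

Step 1: leaves = {4,5}. Remove smallest leaf 4, emit neighbor 6.
Step 2: leaves = {5,6}. Remove smallest leaf 5, emit neighbor 1.
Step 3: leaves = {1,6}. Remove smallest leaf 1, emit neighbor 3.
Step 4: leaves = {3,6}. Remove smallest leaf 3, emit neighbor 2.
Done: 2 vertices remain (2, 6). Sequence = [6 1 3 2]

Answer: 6 1 3 2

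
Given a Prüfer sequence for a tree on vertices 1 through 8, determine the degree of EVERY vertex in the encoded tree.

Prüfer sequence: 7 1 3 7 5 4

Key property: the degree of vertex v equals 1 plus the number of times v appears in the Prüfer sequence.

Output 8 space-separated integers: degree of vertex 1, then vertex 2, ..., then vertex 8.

p_1 = 7: count[7] becomes 1
p_2 = 1: count[1] becomes 1
p_3 = 3: count[3] becomes 1
p_4 = 7: count[7] becomes 2
p_5 = 5: count[5] becomes 1
p_6 = 4: count[4] becomes 1
Degrees (1 + count): deg[1]=1+1=2, deg[2]=1+0=1, deg[3]=1+1=2, deg[4]=1+1=2, deg[5]=1+1=2, deg[6]=1+0=1, deg[7]=1+2=3, deg[8]=1+0=1

Answer: 2 1 2 2 2 1 3 1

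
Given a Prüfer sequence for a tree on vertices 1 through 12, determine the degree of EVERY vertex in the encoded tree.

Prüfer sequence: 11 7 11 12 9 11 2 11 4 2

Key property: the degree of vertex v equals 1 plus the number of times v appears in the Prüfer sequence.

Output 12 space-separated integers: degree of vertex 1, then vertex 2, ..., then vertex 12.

p_1 = 11: count[11] becomes 1
p_2 = 7: count[7] becomes 1
p_3 = 11: count[11] becomes 2
p_4 = 12: count[12] becomes 1
p_5 = 9: count[9] becomes 1
p_6 = 11: count[11] becomes 3
p_7 = 2: count[2] becomes 1
p_8 = 11: count[11] becomes 4
p_9 = 4: count[4] becomes 1
p_10 = 2: count[2] becomes 2
Degrees (1 + count): deg[1]=1+0=1, deg[2]=1+2=3, deg[3]=1+0=1, deg[4]=1+1=2, deg[5]=1+0=1, deg[6]=1+0=1, deg[7]=1+1=2, deg[8]=1+0=1, deg[9]=1+1=2, deg[10]=1+0=1, deg[11]=1+4=5, deg[12]=1+1=2

Answer: 1 3 1 2 1 1 2 1 2 1 5 2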